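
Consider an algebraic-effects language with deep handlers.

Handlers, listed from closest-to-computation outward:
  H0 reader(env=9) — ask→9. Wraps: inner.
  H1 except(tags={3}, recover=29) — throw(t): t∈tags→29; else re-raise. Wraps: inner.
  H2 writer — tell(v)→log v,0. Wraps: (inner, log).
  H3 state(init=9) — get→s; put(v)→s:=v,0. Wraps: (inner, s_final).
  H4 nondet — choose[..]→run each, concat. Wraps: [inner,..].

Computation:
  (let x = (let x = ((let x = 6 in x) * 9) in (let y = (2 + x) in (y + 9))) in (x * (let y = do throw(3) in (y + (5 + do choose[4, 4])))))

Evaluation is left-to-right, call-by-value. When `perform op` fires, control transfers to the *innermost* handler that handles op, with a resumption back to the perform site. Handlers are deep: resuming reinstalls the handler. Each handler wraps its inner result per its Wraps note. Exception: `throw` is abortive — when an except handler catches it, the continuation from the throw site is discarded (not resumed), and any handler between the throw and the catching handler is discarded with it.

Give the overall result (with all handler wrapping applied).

Step-by-step:
throw(3) @ H1 caught ⇒ 29
H2 returns (29, ())
H3 returns ((29, ()), 9)
H4 returns [((29, ()), 9)]
= [((29, ()), 9)]

Answer: [((29, ()), 9)]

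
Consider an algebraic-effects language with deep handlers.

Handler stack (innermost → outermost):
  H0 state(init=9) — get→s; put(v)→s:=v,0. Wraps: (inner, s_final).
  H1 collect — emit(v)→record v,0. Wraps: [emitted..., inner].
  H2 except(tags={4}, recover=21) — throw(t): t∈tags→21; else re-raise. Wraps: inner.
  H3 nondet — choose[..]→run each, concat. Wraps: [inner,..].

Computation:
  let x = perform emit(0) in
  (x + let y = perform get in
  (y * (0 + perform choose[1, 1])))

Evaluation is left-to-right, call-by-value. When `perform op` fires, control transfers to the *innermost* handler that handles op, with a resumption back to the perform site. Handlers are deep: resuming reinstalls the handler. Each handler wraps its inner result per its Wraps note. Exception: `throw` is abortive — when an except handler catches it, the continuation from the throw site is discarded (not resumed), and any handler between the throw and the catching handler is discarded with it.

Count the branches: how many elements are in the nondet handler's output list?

Answer: 2

Evaluation trace:
emit(0) @ H1 ⇒ out+=0
get @ H0 ⇒ 9
choose[1, 1] @ H3
  branch[0] choose=1:
    H0 returns (9, 9)
    H1 returns [0, (9, 9)]
    H2 returns [0, (9, 9)]
    H3 returns [[0, (9, 9)]]
  branch[1] choose=1:
    H0 returns (9, 9)
    H1 returns [0, (9, 9)]
    H2 returns [0, (9, 9)]
    H3 returns [[0, (9, 9)]]
= [[0, (9, 9)], [0, (9, 9)]]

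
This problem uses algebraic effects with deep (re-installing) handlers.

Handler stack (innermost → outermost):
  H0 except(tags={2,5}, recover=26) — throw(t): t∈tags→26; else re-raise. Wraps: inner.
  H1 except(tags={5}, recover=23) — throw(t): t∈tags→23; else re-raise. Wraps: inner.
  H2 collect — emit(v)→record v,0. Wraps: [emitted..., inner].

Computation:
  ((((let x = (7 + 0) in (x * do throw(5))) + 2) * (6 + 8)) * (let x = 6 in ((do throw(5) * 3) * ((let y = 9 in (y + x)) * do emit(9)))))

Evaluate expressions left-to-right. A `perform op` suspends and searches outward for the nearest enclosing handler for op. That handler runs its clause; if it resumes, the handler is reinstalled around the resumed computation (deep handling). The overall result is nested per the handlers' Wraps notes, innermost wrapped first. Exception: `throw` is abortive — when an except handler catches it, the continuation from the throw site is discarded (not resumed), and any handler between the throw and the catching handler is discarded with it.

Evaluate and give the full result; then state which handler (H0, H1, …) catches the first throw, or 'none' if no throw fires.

Answer: [26] ; first throw caught by: H0

Evaluation trace:
throw(5) @ H0 caught ⇒ 26
H1 returns 26
H2 returns [26]
= [26]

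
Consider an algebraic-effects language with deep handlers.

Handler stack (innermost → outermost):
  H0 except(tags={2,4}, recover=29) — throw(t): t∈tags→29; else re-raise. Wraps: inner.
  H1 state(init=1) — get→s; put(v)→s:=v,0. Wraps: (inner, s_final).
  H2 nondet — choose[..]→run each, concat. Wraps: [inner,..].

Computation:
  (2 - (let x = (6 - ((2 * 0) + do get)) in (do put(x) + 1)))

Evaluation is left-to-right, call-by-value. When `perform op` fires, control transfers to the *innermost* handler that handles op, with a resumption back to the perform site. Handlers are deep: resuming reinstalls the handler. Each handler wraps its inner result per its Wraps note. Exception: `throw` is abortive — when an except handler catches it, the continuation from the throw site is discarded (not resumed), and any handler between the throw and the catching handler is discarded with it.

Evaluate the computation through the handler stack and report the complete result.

Answer: [(1, 5)]

Step-by-step:
get @ H1 ⇒ 1
put(5) @ H1 ⇒ s:=5
H0 returns 1
H1 returns (1, 5)
H2 returns [(1, 5)]
= [(1, 5)]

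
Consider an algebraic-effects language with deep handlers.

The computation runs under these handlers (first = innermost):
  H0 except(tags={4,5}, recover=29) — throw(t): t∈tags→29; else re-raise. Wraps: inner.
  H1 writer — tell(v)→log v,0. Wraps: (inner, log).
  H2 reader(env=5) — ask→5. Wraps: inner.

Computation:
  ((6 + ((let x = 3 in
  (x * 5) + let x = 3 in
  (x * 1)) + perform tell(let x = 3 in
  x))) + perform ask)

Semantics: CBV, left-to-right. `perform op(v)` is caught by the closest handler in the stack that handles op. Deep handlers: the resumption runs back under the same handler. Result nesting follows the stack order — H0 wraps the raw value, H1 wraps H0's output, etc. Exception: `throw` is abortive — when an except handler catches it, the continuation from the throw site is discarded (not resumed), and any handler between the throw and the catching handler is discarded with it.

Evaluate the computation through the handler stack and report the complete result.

Evaluation trace:
tell(3) @ H1 ⇒ log+=3
ask @ H2 ⇒ 5
H0 returns 29
H1 returns (29, (3))
H2 returns (29, (3))
= (29, (3))

Answer: (29, (3))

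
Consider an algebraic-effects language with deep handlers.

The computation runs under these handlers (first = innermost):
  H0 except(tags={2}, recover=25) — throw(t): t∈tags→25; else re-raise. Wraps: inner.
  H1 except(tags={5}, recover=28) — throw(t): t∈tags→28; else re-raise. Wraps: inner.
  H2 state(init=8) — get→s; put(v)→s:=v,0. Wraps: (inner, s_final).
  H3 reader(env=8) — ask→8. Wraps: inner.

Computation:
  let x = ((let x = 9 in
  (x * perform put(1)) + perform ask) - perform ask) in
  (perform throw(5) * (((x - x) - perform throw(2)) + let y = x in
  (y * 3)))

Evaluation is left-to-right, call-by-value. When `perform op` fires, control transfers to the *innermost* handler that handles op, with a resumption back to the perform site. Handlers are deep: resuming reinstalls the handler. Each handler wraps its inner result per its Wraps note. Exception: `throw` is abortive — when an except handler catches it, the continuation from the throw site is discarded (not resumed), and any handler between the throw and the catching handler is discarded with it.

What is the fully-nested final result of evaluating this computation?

Answer: (28, 1)

Step-by-step:
put(1) @ H2 ⇒ s:=1
ask @ H3 ⇒ 8
ask @ H3 ⇒ 8
throw(5) @ H0 re-raised
throw(5) @ H1 caught ⇒ 28
H2 returns (28, 1)
H3 returns (28, 1)
= (28, 1)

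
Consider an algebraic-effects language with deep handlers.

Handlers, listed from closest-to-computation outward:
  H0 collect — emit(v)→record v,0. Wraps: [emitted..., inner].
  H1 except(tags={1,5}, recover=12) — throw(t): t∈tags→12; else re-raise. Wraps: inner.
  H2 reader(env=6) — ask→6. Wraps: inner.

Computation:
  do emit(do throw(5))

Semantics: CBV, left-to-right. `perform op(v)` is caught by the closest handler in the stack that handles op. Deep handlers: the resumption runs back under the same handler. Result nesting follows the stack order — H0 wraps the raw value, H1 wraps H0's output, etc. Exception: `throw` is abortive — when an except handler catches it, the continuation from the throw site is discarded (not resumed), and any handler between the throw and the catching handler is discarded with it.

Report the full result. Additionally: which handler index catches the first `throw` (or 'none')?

Step-by-step:
throw(5) @ H1 caught ⇒ 12
H2 returns 12
= 12

Answer: 12 ; first throw caught by: H1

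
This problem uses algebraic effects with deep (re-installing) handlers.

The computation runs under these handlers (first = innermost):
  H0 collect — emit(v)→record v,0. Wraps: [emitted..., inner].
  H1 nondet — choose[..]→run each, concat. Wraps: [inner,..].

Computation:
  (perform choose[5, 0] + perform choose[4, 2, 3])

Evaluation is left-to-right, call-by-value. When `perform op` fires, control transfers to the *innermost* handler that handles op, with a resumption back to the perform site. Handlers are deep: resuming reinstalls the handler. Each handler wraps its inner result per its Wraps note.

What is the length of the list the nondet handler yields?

Answer: 6

Evaluation trace:
choose[5, 0] @ H1
  branch[0] choose=5:
    choose[4, 2, 3] @ H1
      branch[0] choose=4:
        H0 returns [9]
        H1 returns [[9]]
      branch[1] choose=2:
        H0 returns [7]
        H1 returns [[7]]
      branch[2] choose=3:
        H0 returns [8]
        H1 returns [[8]]
  branch[1] choose=0:
    choose[4, 2, 3] @ H1
      branch[0] choose=4:
        H0 returns [4]
        H1 returns [[4]]
      branch[1] choose=2:
        H0 returns [2]
        H1 returns [[2]]
      branch[2] choose=3:
        H0 returns [3]
        H1 returns [[3]]
= [[9], [7], [8], [4], [2], [3]]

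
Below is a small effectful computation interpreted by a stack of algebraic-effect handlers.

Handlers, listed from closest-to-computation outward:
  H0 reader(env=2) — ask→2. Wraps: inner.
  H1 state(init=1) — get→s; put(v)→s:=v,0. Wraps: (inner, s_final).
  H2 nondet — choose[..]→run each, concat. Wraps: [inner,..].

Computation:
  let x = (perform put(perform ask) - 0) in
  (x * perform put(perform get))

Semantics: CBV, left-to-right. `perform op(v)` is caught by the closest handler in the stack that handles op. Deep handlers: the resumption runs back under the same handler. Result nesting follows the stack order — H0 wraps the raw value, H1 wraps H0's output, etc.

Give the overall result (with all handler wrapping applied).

Step-by-step:
ask @ H0 ⇒ 2
put(2) @ H1 ⇒ s:=2
get @ H1 ⇒ 2
put(2) @ H1 ⇒ s:=2
H0 returns 0
H1 returns (0, 2)
H2 returns [(0, 2)]
= [(0, 2)]

Answer: [(0, 2)]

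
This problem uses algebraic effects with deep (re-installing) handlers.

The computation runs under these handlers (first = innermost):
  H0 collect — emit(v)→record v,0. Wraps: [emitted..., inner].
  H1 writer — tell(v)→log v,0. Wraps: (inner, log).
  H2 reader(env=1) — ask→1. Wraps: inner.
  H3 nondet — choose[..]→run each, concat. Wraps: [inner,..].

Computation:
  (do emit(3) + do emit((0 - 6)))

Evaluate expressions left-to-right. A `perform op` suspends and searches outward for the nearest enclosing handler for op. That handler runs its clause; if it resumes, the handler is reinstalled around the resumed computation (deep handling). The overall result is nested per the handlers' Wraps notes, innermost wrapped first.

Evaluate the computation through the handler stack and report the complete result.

Answer: [([3, -6, 0], ())]

Evaluation trace:
emit(3) @ H0 ⇒ out+=3
emit(-6) @ H0 ⇒ out+=-6
H0 returns [3, -6, 0]
H1 returns ([3, -6, 0], ())
H2 returns ([3, -6, 0], ())
H3 returns [([3, -6, 0], ())]
= [([3, -6, 0], ())]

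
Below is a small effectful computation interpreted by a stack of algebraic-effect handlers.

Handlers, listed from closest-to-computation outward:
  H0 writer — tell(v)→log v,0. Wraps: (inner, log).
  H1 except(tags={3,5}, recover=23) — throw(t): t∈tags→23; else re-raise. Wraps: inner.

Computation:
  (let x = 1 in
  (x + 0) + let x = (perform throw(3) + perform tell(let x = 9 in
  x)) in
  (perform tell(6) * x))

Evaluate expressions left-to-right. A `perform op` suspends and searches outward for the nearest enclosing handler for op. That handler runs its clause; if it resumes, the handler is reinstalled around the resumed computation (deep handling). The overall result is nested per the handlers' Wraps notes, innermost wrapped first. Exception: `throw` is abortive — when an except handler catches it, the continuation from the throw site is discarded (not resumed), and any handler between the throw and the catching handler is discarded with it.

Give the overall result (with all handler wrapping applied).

Working:
throw(3) @ H1 caught ⇒ 23
= 23

Answer: 23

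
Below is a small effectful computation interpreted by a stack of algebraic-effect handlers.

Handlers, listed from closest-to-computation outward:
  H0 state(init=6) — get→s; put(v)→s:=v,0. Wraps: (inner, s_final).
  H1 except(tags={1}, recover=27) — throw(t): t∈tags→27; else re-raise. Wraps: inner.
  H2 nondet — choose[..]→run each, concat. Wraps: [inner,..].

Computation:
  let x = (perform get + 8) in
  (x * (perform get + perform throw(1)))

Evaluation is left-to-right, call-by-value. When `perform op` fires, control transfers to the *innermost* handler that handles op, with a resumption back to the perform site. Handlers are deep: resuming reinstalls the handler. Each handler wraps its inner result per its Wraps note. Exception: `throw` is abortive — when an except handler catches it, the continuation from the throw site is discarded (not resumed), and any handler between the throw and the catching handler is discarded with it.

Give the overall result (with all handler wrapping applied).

Answer: [27]

Evaluation trace:
get @ H0 ⇒ 6
get @ H0 ⇒ 6
throw(1) @ H1 caught ⇒ 27
H2 returns [27]
= [27]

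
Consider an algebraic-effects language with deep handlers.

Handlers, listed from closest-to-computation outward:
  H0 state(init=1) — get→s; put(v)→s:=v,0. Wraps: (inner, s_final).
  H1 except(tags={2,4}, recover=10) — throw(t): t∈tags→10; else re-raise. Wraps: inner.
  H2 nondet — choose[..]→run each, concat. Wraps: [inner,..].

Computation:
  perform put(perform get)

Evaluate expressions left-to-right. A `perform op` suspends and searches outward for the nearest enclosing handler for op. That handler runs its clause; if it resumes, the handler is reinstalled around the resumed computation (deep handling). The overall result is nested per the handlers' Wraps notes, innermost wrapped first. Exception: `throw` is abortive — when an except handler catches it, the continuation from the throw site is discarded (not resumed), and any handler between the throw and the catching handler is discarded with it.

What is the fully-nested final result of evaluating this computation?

Working:
get @ H0 ⇒ 1
put(1) @ H0 ⇒ s:=1
H0 returns (0, 1)
H1 returns (0, 1)
H2 returns [(0, 1)]
= [(0, 1)]

Answer: [(0, 1)]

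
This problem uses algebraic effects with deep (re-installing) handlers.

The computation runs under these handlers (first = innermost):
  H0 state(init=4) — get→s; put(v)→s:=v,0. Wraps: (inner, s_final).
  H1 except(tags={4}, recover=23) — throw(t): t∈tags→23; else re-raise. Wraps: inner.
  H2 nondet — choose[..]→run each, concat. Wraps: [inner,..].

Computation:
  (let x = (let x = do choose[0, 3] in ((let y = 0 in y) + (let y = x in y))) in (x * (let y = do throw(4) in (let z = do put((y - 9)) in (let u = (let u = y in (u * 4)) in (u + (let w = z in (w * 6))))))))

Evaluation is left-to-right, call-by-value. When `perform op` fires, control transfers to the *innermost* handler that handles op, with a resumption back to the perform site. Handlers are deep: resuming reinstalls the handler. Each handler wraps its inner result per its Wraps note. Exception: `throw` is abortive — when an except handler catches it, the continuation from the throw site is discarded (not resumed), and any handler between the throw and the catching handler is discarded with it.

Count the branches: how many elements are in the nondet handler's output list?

Answer: 2

Evaluation trace:
choose[0, 3] @ H2
  branch[0] choose=0:
    throw(4) @ H1 caught ⇒ 23
    H2 returns [23]
  branch[1] choose=3:
    throw(4) @ H1 caught ⇒ 23
    H2 returns [23]
= [23, 23]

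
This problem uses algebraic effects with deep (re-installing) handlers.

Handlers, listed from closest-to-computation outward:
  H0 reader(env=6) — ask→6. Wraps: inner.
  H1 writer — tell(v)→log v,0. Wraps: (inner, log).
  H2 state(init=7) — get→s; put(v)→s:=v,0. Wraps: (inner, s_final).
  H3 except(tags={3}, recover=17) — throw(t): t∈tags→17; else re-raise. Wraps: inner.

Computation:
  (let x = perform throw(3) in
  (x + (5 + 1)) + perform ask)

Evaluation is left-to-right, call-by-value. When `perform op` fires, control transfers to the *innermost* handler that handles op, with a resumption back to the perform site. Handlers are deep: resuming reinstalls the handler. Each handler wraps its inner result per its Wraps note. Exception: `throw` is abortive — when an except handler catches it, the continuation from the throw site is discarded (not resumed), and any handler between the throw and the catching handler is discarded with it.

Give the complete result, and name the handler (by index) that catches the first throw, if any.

Evaluation trace:
throw(3) @ H3 caught ⇒ 17
= 17

Answer: 17 ; first throw caught by: H3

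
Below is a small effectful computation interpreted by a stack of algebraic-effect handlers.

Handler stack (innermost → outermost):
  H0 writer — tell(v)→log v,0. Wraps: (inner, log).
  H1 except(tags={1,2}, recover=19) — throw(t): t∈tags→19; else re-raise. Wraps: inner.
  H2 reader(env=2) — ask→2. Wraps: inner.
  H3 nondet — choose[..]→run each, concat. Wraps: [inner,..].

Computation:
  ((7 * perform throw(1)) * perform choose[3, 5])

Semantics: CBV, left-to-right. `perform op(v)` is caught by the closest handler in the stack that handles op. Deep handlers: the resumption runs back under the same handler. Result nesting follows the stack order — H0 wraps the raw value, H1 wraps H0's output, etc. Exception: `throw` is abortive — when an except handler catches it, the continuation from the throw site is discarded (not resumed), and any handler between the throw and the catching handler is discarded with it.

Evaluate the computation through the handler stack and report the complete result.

Step-by-step:
throw(1) @ H1 caught ⇒ 19
H2 returns 19
H3 returns [19]
= [19]

Answer: [19]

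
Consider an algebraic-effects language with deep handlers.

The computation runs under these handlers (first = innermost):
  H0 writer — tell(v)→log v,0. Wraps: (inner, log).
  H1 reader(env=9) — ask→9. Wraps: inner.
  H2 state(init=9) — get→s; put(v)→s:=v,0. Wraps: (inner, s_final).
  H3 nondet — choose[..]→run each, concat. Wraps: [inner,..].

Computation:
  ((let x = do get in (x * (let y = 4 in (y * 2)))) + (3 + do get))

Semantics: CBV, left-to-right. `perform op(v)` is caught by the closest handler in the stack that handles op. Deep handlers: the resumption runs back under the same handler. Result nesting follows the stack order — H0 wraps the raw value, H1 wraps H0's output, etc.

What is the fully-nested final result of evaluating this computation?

Answer: [((84, ()), 9)]

Evaluation trace:
get @ H2 ⇒ 9
get @ H2 ⇒ 9
H0 returns (84, ())
H1 returns (84, ())
H2 returns ((84, ()), 9)
H3 returns [((84, ()), 9)]
= [((84, ()), 9)]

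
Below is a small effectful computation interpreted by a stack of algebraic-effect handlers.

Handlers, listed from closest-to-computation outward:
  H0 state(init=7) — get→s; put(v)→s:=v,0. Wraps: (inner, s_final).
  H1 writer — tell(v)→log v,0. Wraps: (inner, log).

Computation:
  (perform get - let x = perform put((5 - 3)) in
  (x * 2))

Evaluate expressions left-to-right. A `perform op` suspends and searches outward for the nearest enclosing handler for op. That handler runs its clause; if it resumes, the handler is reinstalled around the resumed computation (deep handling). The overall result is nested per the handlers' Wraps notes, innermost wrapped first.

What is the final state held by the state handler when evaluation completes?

Working:
get @ H0 ⇒ 7
put(2) @ H0 ⇒ s:=2
H0 returns (7, 2)
H1 returns ((7, 2), ())
= ((7, 2), ())

Answer: 2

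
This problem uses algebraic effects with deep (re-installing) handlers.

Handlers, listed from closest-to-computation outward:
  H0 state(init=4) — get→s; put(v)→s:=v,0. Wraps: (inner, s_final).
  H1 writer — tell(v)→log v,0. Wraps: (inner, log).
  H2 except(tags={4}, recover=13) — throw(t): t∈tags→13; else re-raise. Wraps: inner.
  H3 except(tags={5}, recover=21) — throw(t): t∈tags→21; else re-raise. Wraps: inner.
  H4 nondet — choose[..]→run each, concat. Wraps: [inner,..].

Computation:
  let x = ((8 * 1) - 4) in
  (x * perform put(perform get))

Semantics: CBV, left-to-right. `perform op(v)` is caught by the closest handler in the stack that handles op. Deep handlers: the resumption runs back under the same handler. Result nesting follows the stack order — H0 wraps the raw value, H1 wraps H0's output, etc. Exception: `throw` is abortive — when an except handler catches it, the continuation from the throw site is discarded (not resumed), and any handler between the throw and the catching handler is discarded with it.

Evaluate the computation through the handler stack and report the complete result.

Step-by-step:
get @ H0 ⇒ 4
put(4) @ H0 ⇒ s:=4
H0 returns (0, 4)
H1 returns ((0, 4), ())
H2 returns ((0, 4), ())
H3 returns ((0, 4), ())
H4 returns [((0, 4), ())]
= [((0, 4), ())]

Answer: [((0, 4), ())]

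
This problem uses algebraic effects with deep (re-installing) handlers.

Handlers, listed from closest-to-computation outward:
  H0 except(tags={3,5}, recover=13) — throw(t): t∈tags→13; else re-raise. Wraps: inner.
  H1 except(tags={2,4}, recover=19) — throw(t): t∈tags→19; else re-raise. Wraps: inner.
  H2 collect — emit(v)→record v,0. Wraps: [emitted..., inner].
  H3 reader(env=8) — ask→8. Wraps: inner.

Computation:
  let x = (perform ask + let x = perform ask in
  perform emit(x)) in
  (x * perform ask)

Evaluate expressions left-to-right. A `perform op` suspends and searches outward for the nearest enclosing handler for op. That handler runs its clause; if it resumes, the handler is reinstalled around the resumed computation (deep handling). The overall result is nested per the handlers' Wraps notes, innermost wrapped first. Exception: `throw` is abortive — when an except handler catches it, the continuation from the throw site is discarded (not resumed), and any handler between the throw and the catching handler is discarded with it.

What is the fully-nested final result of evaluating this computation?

Answer: [8, 64]

Step-by-step:
ask @ H3 ⇒ 8
ask @ H3 ⇒ 8
emit(8) @ H2 ⇒ out+=8
ask @ H3 ⇒ 8
H0 returns 64
H1 returns 64
H2 returns [8, 64]
H3 returns [8, 64]
= [8, 64]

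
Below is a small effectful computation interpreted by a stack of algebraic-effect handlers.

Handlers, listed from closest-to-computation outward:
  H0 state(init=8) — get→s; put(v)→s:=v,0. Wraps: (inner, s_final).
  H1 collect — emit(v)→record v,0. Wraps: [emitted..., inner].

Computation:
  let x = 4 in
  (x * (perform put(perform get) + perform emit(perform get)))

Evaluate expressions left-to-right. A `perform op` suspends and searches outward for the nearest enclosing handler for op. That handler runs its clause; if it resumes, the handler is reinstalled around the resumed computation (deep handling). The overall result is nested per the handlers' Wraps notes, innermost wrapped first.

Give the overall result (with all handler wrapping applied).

Answer: [8, (0, 8)]

Working:
get @ H0 ⇒ 8
put(8) @ H0 ⇒ s:=8
get @ H0 ⇒ 8
emit(8) @ H1 ⇒ out+=8
H0 returns (0, 8)
H1 returns [8, (0, 8)]
= [8, (0, 8)]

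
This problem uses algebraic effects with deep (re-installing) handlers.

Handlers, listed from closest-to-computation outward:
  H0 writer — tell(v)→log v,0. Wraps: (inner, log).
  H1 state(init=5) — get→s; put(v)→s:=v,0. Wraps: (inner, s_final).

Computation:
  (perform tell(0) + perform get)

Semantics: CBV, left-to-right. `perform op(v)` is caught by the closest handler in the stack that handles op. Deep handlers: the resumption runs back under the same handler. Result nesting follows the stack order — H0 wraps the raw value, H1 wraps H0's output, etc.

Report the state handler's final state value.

Step-by-step:
tell(0) @ H0 ⇒ log+=0
get @ H1 ⇒ 5
H0 returns (5, (0))
H1 returns ((5, (0)), 5)
= ((5, (0)), 5)

Answer: 5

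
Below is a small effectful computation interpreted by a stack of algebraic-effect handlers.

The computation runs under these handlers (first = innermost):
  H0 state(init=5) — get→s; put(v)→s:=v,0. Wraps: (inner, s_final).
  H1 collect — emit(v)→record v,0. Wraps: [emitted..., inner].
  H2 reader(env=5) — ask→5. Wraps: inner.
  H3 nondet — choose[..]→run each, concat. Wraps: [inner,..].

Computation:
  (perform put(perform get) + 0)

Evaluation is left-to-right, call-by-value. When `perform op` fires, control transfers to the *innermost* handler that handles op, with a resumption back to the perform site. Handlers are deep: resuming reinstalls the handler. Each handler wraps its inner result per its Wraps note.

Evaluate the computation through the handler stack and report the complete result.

Answer: [[(0, 5)]]

Evaluation trace:
get @ H0 ⇒ 5
put(5) @ H0 ⇒ s:=5
H0 returns (0, 5)
H1 returns [(0, 5)]
H2 returns [(0, 5)]
H3 returns [[(0, 5)]]
= [[(0, 5)]]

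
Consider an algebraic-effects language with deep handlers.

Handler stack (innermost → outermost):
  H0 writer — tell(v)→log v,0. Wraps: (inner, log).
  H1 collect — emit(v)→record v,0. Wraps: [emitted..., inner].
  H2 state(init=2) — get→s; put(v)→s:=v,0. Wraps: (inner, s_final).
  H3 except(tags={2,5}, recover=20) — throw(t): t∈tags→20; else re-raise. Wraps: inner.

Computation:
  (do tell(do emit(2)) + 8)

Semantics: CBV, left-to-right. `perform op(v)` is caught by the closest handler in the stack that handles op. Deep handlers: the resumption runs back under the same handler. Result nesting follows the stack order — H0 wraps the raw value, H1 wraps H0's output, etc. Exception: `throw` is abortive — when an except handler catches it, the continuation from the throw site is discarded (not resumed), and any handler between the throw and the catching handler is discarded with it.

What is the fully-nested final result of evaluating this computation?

Step-by-step:
emit(2) @ H1 ⇒ out+=2
tell(0) @ H0 ⇒ log+=0
H0 returns (8, (0))
H1 returns [2, (8, (0))]
H2 returns ([2, (8, (0))], 2)
H3 returns ([2, (8, (0))], 2)
= ([2, (8, (0))], 2)

Answer: ([2, (8, (0))], 2)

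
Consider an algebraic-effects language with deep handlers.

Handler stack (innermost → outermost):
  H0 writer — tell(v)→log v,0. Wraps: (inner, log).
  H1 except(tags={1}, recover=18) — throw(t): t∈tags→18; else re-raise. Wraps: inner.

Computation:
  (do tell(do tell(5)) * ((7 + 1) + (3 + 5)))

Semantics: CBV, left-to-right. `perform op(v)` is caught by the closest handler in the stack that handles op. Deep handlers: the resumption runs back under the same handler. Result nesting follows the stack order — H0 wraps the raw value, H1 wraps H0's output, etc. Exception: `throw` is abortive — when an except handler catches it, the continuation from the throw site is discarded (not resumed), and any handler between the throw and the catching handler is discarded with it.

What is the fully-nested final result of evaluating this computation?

Answer: (0, (5, 0))

Working:
tell(5) @ H0 ⇒ log+=5
tell(0) @ H0 ⇒ log+=0
H0 returns (0, (5, 0))
H1 returns (0, (5, 0))
= (0, (5, 0))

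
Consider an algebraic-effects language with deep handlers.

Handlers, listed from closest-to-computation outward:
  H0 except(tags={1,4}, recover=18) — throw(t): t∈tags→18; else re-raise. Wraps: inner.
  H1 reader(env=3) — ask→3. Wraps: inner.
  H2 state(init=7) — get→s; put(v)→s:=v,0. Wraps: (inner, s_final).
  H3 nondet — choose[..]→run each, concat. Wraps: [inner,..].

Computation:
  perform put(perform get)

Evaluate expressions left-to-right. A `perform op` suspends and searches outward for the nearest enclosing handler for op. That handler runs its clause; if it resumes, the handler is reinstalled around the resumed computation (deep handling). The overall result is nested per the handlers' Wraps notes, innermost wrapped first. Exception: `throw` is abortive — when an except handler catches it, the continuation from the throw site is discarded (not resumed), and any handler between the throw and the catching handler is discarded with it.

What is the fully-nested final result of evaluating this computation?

Step-by-step:
get @ H2 ⇒ 7
put(7) @ H2 ⇒ s:=7
H0 returns 0
H1 returns 0
H2 returns (0, 7)
H3 returns [(0, 7)]
= [(0, 7)]

Answer: [(0, 7)]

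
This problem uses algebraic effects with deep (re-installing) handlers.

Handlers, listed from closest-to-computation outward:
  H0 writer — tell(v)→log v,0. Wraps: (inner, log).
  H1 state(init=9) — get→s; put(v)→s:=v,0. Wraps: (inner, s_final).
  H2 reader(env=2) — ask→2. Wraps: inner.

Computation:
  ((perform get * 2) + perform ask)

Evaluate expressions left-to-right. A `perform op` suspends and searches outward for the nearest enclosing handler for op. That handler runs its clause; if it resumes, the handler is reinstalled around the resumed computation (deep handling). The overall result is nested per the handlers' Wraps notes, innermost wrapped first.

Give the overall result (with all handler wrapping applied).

Step-by-step:
get @ H1 ⇒ 9
ask @ H2 ⇒ 2
H0 returns (20, ())
H1 returns ((20, ()), 9)
H2 returns ((20, ()), 9)
= ((20, ()), 9)

Answer: ((20, ()), 9)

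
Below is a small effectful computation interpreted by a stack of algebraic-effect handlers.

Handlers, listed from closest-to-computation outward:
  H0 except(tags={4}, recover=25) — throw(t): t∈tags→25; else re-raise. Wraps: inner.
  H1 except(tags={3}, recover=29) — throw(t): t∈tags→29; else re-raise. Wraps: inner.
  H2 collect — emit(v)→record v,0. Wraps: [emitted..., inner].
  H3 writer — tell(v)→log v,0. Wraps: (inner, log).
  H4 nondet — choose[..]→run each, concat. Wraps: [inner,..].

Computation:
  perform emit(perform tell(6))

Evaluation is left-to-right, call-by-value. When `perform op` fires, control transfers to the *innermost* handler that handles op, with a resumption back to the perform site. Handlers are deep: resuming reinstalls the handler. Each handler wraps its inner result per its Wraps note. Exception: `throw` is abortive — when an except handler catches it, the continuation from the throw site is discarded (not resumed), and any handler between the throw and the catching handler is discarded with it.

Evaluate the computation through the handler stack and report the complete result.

Working:
tell(6) @ H3 ⇒ log+=6
emit(0) @ H2 ⇒ out+=0
H0 returns 0
H1 returns 0
H2 returns [0, 0]
H3 returns ([0, 0], (6))
H4 returns [([0, 0], (6))]
= [([0, 0], (6))]

Answer: [([0, 0], (6))]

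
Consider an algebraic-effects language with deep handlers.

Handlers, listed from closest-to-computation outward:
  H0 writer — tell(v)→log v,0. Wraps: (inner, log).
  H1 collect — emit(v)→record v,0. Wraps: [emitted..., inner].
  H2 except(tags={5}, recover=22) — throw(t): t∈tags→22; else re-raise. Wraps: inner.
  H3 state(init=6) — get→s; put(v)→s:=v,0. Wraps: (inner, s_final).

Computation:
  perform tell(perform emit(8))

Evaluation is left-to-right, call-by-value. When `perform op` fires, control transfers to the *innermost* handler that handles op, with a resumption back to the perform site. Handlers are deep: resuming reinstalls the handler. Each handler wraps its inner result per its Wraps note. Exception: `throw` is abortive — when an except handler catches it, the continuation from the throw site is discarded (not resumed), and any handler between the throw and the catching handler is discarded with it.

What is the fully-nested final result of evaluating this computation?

Answer: ([8, (0, (0))], 6)

Working:
emit(8) @ H1 ⇒ out+=8
tell(0) @ H0 ⇒ log+=0
H0 returns (0, (0))
H1 returns [8, (0, (0))]
H2 returns [8, (0, (0))]
H3 returns ([8, (0, (0))], 6)
= ([8, (0, (0))], 6)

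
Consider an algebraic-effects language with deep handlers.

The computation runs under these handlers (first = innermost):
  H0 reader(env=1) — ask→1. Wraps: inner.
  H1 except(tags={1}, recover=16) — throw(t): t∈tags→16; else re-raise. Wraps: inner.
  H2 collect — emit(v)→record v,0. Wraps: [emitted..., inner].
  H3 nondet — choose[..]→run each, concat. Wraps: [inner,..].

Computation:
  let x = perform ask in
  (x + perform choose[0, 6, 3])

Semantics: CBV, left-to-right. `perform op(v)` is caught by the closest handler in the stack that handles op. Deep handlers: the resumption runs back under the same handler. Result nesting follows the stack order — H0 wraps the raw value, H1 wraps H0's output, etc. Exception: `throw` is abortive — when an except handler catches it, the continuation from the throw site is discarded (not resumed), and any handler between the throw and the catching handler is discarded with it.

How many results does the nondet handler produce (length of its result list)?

Working:
ask @ H0 ⇒ 1
choose[0, 6, 3] @ H3
  branch[0] choose=0:
    H0 returns 1
    H1 returns 1
    H2 returns [1]
    H3 returns [[1]]
  branch[1] choose=6:
    H0 returns 7
    H1 returns 7
    H2 returns [7]
    H3 returns [[7]]
  branch[2] choose=3:
    H0 returns 4
    H1 returns 4
    H2 returns [4]
    H3 returns [[4]]
= [[1], [7], [4]]

Answer: 3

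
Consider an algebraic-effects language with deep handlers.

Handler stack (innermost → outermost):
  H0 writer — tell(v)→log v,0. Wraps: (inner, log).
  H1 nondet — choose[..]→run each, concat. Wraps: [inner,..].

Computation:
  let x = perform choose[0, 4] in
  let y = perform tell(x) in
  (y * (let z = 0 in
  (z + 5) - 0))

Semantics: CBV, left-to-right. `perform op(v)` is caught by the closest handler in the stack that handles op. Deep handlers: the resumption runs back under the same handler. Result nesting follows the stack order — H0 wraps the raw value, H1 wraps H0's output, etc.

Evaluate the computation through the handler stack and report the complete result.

Working:
choose[0, 4] @ H1
  branch[0] choose=0:
    tell(0) @ H0 ⇒ log+=0
    H0 returns (0, (0))
    H1 returns [(0, (0))]
  branch[1] choose=4:
    tell(4) @ H0 ⇒ log+=4
    H0 returns (0, (4))
    H1 returns [(0, (4))]
= [(0, (0)), (0, (4))]

Answer: [(0, (0)), (0, (4))]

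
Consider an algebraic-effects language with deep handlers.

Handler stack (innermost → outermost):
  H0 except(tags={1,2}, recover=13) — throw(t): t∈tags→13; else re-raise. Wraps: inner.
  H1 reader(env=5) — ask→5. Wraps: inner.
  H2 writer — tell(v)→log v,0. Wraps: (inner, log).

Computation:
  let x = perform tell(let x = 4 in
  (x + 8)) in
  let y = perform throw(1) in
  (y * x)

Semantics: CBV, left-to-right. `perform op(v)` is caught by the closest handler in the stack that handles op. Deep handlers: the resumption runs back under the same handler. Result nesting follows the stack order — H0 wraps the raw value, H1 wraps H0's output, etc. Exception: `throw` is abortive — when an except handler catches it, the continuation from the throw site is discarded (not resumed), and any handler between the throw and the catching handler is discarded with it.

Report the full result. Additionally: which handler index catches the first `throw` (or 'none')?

Working:
tell(12) @ H2 ⇒ log+=12
throw(1) @ H0 caught ⇒ 13
H1 returns 13
H2 returns (13, (12))
= (13, (12))

Answer: (13, (12)) ; first throw caught by: H0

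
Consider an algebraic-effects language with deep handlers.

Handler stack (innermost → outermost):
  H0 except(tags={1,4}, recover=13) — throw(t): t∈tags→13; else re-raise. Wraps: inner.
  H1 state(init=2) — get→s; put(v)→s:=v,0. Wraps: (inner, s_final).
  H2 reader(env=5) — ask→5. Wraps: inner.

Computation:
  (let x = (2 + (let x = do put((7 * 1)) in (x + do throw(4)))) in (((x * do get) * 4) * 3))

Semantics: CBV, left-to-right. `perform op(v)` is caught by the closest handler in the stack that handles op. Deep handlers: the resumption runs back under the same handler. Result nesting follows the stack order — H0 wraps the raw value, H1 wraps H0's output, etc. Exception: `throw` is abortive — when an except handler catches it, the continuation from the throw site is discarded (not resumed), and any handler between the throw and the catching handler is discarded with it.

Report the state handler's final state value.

Answer: 7

Step-by-step:
put(7) @ H1 ⇒ s:=7
throw(4) @ H0 caught ⇒ 13
H1 returns (13, 7)
H2 returns (13, 7)
= (13, 7)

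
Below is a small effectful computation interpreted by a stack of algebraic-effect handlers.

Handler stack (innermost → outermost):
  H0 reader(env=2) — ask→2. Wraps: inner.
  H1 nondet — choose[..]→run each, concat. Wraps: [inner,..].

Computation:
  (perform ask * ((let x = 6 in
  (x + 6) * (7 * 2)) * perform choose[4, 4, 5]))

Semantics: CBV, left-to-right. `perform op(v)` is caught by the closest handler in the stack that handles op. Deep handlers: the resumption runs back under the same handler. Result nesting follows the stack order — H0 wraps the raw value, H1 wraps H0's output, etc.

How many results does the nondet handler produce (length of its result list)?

Evaluation trace:
ask @ H0 ⇒ 2
choose[4, 4, 5] @ H1
  branch[0] choose=4:
    H0 returns 1344
    H1 returns [1344]
  branch[1] choose=4:
    H0 returns 1344
    H1 returns [1344]
  branch[2] choose=5:
    H0 returns 1680
    H1 returns [1680]
= [1344, 1344, 1680]

Answer: 3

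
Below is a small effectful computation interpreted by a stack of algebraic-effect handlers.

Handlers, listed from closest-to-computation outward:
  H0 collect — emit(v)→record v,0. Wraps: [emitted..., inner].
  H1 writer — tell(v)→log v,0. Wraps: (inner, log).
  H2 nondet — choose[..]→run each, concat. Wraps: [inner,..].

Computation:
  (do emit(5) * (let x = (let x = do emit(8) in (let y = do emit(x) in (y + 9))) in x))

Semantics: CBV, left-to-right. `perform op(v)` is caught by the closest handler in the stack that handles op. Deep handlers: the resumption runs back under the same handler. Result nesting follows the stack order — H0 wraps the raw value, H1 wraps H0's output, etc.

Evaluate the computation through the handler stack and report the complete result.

Answer: [([5, 8, 0, 0], ())]

Working:
emit(5) @ H0 ⇒ out+=5
emit(8) @ H0 ⇒ out+=8
emit(0) @ H0 ⇒ out+=0
H0 returns [5, 8, 0, 0]
H1 returns ([5, 8, 0, 0], ())
H2 returns [([5, 8, 0, 0], ())]
= [([5, 8, 0, 0], ())]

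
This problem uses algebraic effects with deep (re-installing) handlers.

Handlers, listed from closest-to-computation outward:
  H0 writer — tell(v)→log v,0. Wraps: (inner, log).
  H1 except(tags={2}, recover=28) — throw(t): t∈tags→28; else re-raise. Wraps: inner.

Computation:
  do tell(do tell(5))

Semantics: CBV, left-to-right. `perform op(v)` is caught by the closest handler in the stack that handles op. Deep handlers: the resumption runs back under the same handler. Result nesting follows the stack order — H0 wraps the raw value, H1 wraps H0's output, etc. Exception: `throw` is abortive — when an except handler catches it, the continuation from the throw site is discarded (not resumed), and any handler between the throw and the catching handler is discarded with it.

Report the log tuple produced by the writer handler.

Evaluation trace:
tell(5) @ H0 ⇒ log+=5
tell(0) @ H0 ⇒ log+=0
H0 returns (0, (5, 0))
H1 returns (0, (5, 0))
= (0, (5, 0))

Answer: (5, 0)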